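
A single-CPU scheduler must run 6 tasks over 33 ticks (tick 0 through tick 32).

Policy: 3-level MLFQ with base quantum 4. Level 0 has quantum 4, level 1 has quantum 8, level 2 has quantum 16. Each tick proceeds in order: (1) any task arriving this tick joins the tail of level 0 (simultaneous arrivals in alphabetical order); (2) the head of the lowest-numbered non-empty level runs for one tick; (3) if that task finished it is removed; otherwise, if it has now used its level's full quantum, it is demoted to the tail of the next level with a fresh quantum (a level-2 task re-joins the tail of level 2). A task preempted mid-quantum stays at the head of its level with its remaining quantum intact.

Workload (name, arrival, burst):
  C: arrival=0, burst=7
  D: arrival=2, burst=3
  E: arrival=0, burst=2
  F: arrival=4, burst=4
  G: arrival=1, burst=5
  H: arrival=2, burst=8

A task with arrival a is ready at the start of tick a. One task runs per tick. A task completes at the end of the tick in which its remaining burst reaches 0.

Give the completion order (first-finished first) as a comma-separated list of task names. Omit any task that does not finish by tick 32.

completion order = E, D, F, C, G, H

t=0: L0/L1/L2 = CE/-/- → run C
t=1: L0/L1/L2 = CEG/-/- → run C
t=2: L0/L1/L2 = CEGDH/-/- → run C
t=3: L0/L1/L2 = CEGDH/-/- → run C
t=4: L0/L1/L2 = EGDHF/C/- → run E
t=5: L0/L1/L2 = EGDHF/C/- → run E
t=6: L0/L1/L2 = GDHF/C/- → run G
t=7: L0/L1/L2 = GDHF/C/- → run G
t=8: L0/L1/L2 = GDHF/C/- → run G
t=9: L0/L1/L2 = GDHF/C/- → run G
t=10: L0/L1/L2 = DHF/CG/- → run D
t=11: L0/L1/L2 = DHF/CG/- → run D
t=12: L0/L1/L2 = DHF/CG/- → run D
t=13: L0/L1/L2 = HF/CG/- → run H
t=14: L0/L1/L2 = HF/CG/- → run H
t=15: L0/L1/L2 = HF/CG/- → run H
t=16: L0/L1/L2 = HF/CG/- → run H
t=17: L0/L1/L2 = F/CGH/- → run F
t=18: L0/L1/L2 = F/CGH/- → run F
t=19: L0/L1/L2 = F/CGH/- → run F
t=20: L0/L1/L2 = F/CGH/- → run F
t=21: L0/L1/L2 = -/CGH/- → run C
t=22: L0/L1/L2 = -/CGH/- → run C
t=23: L0/L1/L2 = -/CGH/- → run C
t=24: L0/L1/L2 = -/GH/- → run G
t=25: L0/L1/L2 = -/H/- → run H
t=26: L0/L1/L2 = -/H/- → run H
t=27: L0/L1/L2 = -/H/- → run H
t=28: L0/L1/L2 = -/H/- → run H
t=29: (idle)
t=30: (idle)
t=31: (idle)
t=32: (idle)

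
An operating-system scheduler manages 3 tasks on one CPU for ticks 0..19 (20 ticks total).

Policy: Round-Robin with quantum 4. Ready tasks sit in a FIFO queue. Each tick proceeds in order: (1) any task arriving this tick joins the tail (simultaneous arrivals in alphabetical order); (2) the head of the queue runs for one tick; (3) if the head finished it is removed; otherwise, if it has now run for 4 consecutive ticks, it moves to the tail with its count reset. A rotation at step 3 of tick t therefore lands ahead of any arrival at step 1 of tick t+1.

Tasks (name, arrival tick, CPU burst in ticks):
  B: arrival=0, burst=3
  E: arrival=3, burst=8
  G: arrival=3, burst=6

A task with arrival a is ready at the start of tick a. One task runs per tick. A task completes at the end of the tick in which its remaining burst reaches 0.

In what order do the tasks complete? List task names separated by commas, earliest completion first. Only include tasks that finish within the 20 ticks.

t=0: queue=[B] q_used=0 → run B
t=1: queue=[B] q_used=1 → run B
t=2: queue=[B] q_used=2 → run B
t=3: queue=[E,G] q_used=0 → run E
t=4: queue=[E,G] q_used=1 → run E
t=5: queue=[E,G] q_used=2 → run E
t=6: queue=[E,G] q_used=3 → run E
t=7: queue=[G,E] q_used=0 → run G
t=8: queue=[G,E] q_used=1 → run G
t=9: queue=[G,E] q_used=2 → run G
t=10: queue=[G,E] q_used=3 → run G
t=11: queue=[E,G] q_used=0 → run E
t=12: queue=[E,G] q_used=1 → run E
t=13: queue=[E,G] q_used=2 → run E
t=14: queue=[E,G] q_used=3 → run E
t=15: queue=[G] q_used=0 → run G
t=16: queue=[G] q_used=1 → run G
t=17: (idle)
t=18: (idle)
t=19: (idle)

completion order = B, E, G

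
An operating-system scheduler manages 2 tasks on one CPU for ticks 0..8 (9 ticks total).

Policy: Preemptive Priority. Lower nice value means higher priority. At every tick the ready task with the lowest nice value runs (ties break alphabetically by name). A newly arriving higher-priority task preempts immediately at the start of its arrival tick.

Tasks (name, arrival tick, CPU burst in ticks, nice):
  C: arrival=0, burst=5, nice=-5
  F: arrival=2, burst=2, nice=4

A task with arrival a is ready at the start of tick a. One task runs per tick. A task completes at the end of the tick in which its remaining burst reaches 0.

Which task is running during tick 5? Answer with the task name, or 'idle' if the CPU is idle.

t=0: ready={C} → run C
t=1: ready={C} → run C
t=2: ready={C,F} → run C
t=3: ready={C,F} → run C
t=4: ready={C,F} → run C
t=5: ready={F} → run F
t=6: ready={F} → run F
t=7: (idle)
t=8: (idle)

running at tick 5 = F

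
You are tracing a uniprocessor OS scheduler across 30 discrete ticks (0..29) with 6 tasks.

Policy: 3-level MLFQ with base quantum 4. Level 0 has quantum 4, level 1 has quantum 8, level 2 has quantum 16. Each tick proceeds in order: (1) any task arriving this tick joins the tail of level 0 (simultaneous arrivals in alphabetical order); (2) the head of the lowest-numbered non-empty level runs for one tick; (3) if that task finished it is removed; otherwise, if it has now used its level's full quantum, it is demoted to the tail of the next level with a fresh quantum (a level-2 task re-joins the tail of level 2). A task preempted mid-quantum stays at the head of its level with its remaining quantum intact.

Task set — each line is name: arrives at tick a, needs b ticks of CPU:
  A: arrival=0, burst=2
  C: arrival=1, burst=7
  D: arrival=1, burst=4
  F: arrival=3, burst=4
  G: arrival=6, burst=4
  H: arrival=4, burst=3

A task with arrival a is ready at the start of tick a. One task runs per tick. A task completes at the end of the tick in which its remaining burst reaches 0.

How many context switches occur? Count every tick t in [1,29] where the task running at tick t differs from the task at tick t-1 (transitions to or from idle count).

t=0: L0/L1/L2 = A/-/- → run A
t=1: L0/L1/L2 = ACD/-/- → run A
t=2: L0/L1/L2 = CD/-/- → run C
t=3: L0/L1/L2 = CDF/-/- → run C
t=4: L0/L1/L2 = CDFH/-/- → run C
t=5: L0/L1/L2 = CDFH/-/- → run C
t=6: L0/L1/L2 = DFHG/C/- → run D
t=7: L0/L1/L2 = DFHG/C/- → run D
t=8: L0/L1/L2 = DFHG/C/- → run D
t=9: L0/L1/L2 = DFHG/C/- → run D
t=10: L0/L1/L2 = FHG/C/- → run F
t=11: L0/L1/L2 = FHG/C/- → run F
t=12: L0/L1/L2 = FHG/C/- → run F
t=13: L0/L1/L2 = FHG/C/- → run F
t=14: L0/L1/L2 = HG/C/- → run H
t=15: L0/L1/L2 = HG/C/- → run H
t=16: L0/L1/L2 = HG/C/- → run H
t=17: L0/L1/L2 = G/C/- → run G
t=18: L0/L1/L2 = G/C/- → run G
t=19: L0/L1/L2 = G/C/- → run G
t=20: L0/L1/L2 = G/C/- → run G
t=21: L0/L1/L2 = -/C/- → run C
t=22: L0/L1/L2 = -/C/- → run C
t=23: L0/L1/L2 = -/C/- → run C
t=24: (idle)
t=25: (idle)
t=26: (idle)
t=27: (idle)
t=28: (idle)
t=29: (idle)

context switches = 7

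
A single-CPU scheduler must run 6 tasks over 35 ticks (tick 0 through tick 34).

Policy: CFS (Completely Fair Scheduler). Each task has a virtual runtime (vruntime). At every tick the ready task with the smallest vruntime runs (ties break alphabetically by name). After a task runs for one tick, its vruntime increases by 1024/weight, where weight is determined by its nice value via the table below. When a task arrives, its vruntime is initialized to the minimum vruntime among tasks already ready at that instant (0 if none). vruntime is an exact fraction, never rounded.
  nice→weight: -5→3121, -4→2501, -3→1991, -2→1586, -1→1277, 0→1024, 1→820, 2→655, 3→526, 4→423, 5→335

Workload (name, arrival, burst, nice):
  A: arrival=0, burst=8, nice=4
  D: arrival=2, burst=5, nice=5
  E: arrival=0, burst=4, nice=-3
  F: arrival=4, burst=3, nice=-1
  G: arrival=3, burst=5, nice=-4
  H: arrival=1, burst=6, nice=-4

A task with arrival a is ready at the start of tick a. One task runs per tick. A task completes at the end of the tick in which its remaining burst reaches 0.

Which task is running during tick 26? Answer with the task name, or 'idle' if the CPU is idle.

t=0: vr[A=0 E=0] → run A
t=1: vr[A=1024/423 E=0 H=0] → run E
t=2: vr[A=1024/423 D=0 E=1024/1991 H=0] → run D
t=3: vr[A=1024/423 D=1024/335 E=1024/1991 G=0 H=0] → run G
t=4: vr[A=1024/423 D=1024/335 E=1024/1991 F=0 G=1024/2501 H=0] → run F
t=5: vr[A=1024/423 D=1024/335 E=1024/1991 F=1024/1277 G=1024/2501 H=0] → run H
t=6: vr[A=1024/423 D=1024/335 E=1024/1991 F=1024/1277 G=1024/2501 H=1024/2501] → run G
t=7: vr[A=1024/423 D=1024/335 E=1024/1991 F=1024/1277 G=2048/2501 H=1024/2501] → run H
t=8: vr[A=1024/423 D=1024/335 E=1024/1991 F=1024/1277 G=2048/2501 H=2048/2501] → run E
t=9: vr[A=1024/423 D=1024/335 E=2048/1991 F=1024/1277 G=2048/2501 H=2048/2501] → run F
t=10: vr[A=1024/423 D=1024/335 E=2048/1991 F=2048/1277 G=2048/2501 H=2048/2501] → run G
t=11: vr[A=1024/423 D=1024/335 E=2048/1991 F=2048/1277 G=3072/2501 H=2048/2501] → run H
t=12: vr[A=1024/423 D=1024/335 E=2048/1991 F=2048/1277 G=3072/2501 H=3072/2501] → run E
t=13: vr[A=1024/423 D=1024/335 E=3072/1991 F=2048/1277 G=3072/2501 H=3072/2501] → run G
t=14: vr[A=1024/423 D=1024/335 E=3072/1991 F=2048/1277 G=4096/2501 H=3072/2501] → run H
t=15: vr[A=1024/423 D=1024/335 E=3072/1991 F=2048/1277 G=4096/2501 H=4096/2501] → run E
t=16: vr[A=1024/423 D=1024/335 F=2048/1277 G=4096/2501 H=4096/2501] → run F
t=17: vr[A=1024/423 D=1024/335 G=4096/2501 H=4096/2501] → run G
t=18: vr[A=1024/423 D=1024/335 H=4096/2501] → run H
t=19: vr[A=1024/423 D=1024/335 H=5120/2501] → run H
t=20: vr[A=1024/423 D=1024/335] → run A
t=21: vr[A=2048/423 D=1024/335] → run D
t=22: vr[A=2048/423 D=2048/335] → run A
t=23: vr[A=1024/141 D=2048/335] → run D
t=24: vr[A=1024/141 D=3072/335] → run A
t=25: vr[A=4096/423 D=3072/335] → run D
t=26: vr[A=4096/423 D=4096/335] → run A
t=27: vr[A=5120/423 D=4096/335] → run A
t=28: vr[A=2048/141 D=4096/335] → run D
t=29: vr[A=2048/141] → run A
t=30: vr[A=7168/423] → run A
t=31: (idle)
t=32: (idle)
t=33: (idle)
t=34: (idle)

running at tick 26 = A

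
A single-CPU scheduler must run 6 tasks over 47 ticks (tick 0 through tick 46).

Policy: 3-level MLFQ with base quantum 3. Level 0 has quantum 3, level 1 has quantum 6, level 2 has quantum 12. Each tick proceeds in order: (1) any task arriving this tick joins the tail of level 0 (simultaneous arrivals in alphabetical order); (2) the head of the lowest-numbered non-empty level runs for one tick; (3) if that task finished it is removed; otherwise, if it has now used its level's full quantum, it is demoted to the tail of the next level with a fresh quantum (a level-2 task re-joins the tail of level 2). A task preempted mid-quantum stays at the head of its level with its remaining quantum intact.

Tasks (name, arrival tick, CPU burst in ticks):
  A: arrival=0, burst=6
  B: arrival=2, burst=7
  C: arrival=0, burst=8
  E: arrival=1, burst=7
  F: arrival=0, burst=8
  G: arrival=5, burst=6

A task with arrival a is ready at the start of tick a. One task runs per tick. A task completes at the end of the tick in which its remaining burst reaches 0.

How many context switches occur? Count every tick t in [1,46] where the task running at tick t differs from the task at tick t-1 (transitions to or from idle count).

context switches = 12

t=0: L0/L1/L2 = ACF/-/- → run A
t=1: L0/L1/L2 = ACFE/-/- → run A
t=2: L0/L1/L2 = ACFEB/-/- → run A
t=3: L0/L1/L2 = CFEB/A/- → run C
t=4: L0/L1/L2 = CFEB/A/- → run C
t=5: L0/L1/L2 = CFEBG/A/- → run C
t=6: L0/L1/L2 = FEBG/AC/- → run F
t=7: L0/L1/L2 = FEBG/AC/- → run F
t=8: L0/L1/L2 = FEBG/AC/- → run F
t=9: L0/L1/L2 = EBG/ACF/- → run E
t=10: L0/L1/L2 = EBG/ACF/- → run E
t=11: L0/L1/L2 = EBG/ACF/- → run E
t=12: L0/L1/L2 = BG/ACFE/- → run B
t=13: L0/L1/L2 = BG/ACFE/- → run B
t=14: L0/L1/L2 = BG/ACFE/- → run B
t=15: L0/L1/L2 = G/ACFEB/- → run G
t=16: L0/L1/L2 = G/ACFEB/- → run G
t=17: L0/L1/L2 = G/ACFEB/- → run G
t=18: L0/L1/L2 = -/ACFEBG/- → run A
t=19: L0/L1/L2 = -/ACFEBG/- → run A
t=20: L0/L1/L2 = -/ACFEBG/- → run A
t=21: L0/L1/L2 = -/CFEBG/- → run C
t=22: L0/L1/L2 = -/CFEBG/- → run C
t=23: L0/L1/L2 = -/CFEBG/- → run C
t=24: L0/L1/L2 = -/CFEBG/- → run C
t=25: L0/L1/L2 = -/CFEBG/- → run C
t=26: L0/L1/L2 = -/FEBG/- → run F
t=27: L0/L1/L2 = -/FEBG/- → run F
t=28: L0/L1/L2 = -/FEBG/- → run F
t=29: L0/L1/L2 = -/FEBG/- → run F
t=30: L0/L1/L2 = -/FEBG/- → run F
t=31: L0/L1/L2 = -/EBG/- → run E
t=32: L0/L1/L2 = -/EBG/- → run E
t=33: L0/L1/L2 = -/EBG/- → run E
t=34: L0/L1/L2 = -/EBG/- → run E
t=35: L0/L1/L2 = -/BG/- → run B
t=36: L0/L1/L2 = -/BG/- → run B
t=37: L0/L1/L2 = -/BG/- → run B
t=38: L0/L1/L2 = -/BG/- → run B
t=39: L0/L1/L2 = -/G/- → run G
t=40: L0/L1/L2 = -/G/- → run G
t=41: L0/L1/L2 = -/G/- → run G
t=42: (idle)
t=43: (idle)
t=44: (idle)
t=45: (idle)
t=46: (idle)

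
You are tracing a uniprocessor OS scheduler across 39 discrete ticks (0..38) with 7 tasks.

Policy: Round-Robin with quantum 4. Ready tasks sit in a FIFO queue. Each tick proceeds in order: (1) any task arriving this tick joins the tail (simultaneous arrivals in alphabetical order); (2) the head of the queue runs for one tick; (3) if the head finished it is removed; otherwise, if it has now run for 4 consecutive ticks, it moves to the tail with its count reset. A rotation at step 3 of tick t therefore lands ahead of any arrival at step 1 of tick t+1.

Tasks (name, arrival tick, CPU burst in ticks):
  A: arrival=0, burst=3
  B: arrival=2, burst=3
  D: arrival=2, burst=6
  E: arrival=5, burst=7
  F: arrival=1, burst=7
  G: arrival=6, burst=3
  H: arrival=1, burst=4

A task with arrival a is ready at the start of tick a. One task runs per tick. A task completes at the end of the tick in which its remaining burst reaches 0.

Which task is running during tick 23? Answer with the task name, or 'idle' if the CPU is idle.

t=0: queue=[A] q_used=0 → run A
t=1: queue=[A,F,H] q_used=1 → run A
t=2: queue=[A,F,H,B,D] q_used=2 → run A
t=3: queue=[F,H,B,D] q_used=0 → run F
t=4: queue=[F,H,B,D] q_used=1 → run F
t=5: queue=[F,H,B,D,E] q_used=2 → run F
t=6: queue=[F,H,B,D,E,G] q_used=3 → run F
t=7: queue=[H,B,D,E,G,F] q_used=0 → run H
t=8: queue=[H,B,D,E,G,F] q_used=1 → run H
t=9: queue=[H,B,D,E,G,F] q_used=2 → run H
t=10: queue=[H,B,D,E,G,F] q_used=3 → run H
t=11: queue=[B,D,E,G,F] q_used=0 → run B
t=12: queue=[B,D,E,G,F] q_used=1 → run B
t=13: queue=[B,D,E,G,F] q_used=2 → run B
t=14: queue=[D,E,G,F] q_used=0 → run D
t=15: queue=[D,E,G,F] q_used=1 → run D
t=16: queue=[D,E,G,F] q_used=2 → run D
t=17: queue=[D,E,G,F] q_used=3 → run D
t=18: queue=[E,G,F,D] q_used=0 → run E
t=19: queue=[E,G,F,D] q_used=1 → run E
t=20: queue=[E,G,F,D] q_used=2 → run E
t=21: queue=[E,G,F,D] q_used=3 → run E
t=22: queue=[G,F,D,E] q_used=0 → run G
t=23: queue=[G,F,D,E] q_used=1 → run G
t=24: queue=[G,F,D,E] q_used=2 → run G
t=25: queue=[F,D,E] q_used=0 → run F
t=26: queue=[F,D,E] q_used=1 → run F
t=27: queue=[F,D,E] q_used=2 → run F
t=28: queue=[D,E] q_used=0 → run D
t=29: queue=[D,E] q_used=1 → run D
t=30: queue=[E] q_used=0 → run E
t=31: queue=[E] q_used=1 → run E
t=32: queue=[E] q_used=2 → run E
t=33: (idle)
t=34: (idle)
t=35: (idle)
t=36: (idle)
t=37: (idle)
t=38: (idle)

running at tick 23 = G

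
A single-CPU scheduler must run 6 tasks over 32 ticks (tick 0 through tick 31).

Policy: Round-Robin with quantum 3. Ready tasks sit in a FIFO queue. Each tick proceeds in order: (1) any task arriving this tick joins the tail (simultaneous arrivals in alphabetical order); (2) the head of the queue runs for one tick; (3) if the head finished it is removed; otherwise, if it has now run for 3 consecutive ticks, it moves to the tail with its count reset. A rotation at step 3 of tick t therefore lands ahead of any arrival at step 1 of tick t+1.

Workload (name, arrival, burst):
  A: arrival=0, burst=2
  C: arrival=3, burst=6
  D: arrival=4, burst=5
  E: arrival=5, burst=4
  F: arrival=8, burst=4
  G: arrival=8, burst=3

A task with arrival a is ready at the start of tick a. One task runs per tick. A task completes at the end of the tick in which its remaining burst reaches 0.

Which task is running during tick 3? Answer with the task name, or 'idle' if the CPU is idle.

t=0: queue=[A] q_used=0 → run A
t=1: queue=[A] q_used=1 → run A
t=2: (idle)
t=3: queue=[C] q_used=0 → run C
t=4: queue=[C,D] q_used=1 → run C
t=5: queue=[C,D,E] q_used=2 → run C
t=6: queue=[D,E,C] q_used=0 → run D
t=7: queue=[D,E,C] q_used=1 → run D
t=8: queue=[D,E,C,F,G] q_used=2 → run D
t=9: queue=[E,C,F,G,D] q_used=0 → run E
t=10: queue=[E,C,F,G,D] q_used=1 → run E
t=11: queue=[E,C,F,G,D] q_used=2 → run E
t=12: queue=[C,F,G,D,E] q_used=0 → run C
t=13: queue=[C,F,G,D,E] q_used=1 → run C
t=14: queue=[C,F,G,D,E] q_used=2 → run C
t=15: queue=[F,G,D,E] q_used=0 → run F
t=16: queue=[F,G,D,E] q_used=1 → run F
t=17: queue=[F,G,D,E] q_used=2 → run F
t=18: queue=[G,D,E,F] q_used=0 → run G
t=19: queue=[G,D,E,F] q_used=1 → run G
t=20: queue=[G,D,E,F] q_used=2 → run G
t=21: queue=[D,E,F] q_used=0 → run D
t=22: queue=[D,E,F] q_used=1 → run D
t=23: queue=[E,F] q_used=0 → run E
t=24: queue=[F] q_used=0 → run F
t=25: (idle)
t=26: (idle)
t=27: (idle)
t=28: (idle)
t=29: (idle)
t=30: (idle)
t=31: (idle)

running at tick 3 = C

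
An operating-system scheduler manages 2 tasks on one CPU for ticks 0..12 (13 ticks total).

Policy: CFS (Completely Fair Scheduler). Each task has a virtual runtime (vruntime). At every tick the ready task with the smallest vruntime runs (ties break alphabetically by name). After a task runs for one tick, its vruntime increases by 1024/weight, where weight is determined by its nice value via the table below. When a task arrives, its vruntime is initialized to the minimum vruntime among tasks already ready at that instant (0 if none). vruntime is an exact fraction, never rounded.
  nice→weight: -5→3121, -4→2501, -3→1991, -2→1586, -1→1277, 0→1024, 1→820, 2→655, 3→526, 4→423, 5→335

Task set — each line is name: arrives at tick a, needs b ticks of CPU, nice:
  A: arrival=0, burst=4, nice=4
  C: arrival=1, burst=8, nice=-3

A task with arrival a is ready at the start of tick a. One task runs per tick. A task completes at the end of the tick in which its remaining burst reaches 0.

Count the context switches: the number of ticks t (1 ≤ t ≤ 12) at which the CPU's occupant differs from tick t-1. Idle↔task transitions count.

context switches = 5

t=0: vr[A=0] → run A
t=1: vr[A=1024/423 C=1024/423] → run A
t=2: vr[A=2048/423 C=1024/423] → run C
t=3: vr[A=2048/423 C=2471936/842193] → run C
t=4: vr[A=2048/423 C=2905088/842193] → run C
t=5: vr[A=2048/423 C=3338240/842193] → run C
t=6: vr[A=2048/423 C=3771392/842193] → run C
t=7: vr[A=2048/423 C=4204544/842193] → run A
t=8: vr[A=1024/141 C=4204544/842193] → run C
t=9: vr[A=1024/141 C=4637696/842193] → run C
t=10: vr[A=1024/141 C=5070848/842193] → run C
t=11: vr[A=1024/141] → run A
t=12: (idle)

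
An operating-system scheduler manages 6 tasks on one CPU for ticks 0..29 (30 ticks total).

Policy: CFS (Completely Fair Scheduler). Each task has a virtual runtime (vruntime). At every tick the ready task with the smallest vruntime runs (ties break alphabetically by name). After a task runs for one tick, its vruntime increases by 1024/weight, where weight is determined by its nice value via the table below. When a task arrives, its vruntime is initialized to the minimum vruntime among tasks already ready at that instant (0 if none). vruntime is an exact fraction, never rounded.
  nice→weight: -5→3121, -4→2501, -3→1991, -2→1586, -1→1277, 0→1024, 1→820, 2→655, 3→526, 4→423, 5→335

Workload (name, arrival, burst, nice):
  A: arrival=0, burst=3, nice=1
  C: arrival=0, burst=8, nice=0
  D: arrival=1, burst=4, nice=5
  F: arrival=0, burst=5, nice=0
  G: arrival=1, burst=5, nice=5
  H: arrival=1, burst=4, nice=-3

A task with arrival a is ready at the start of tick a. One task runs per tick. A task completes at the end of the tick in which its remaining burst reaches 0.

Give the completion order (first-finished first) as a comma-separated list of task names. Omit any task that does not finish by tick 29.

completion order = H, A, F, C, D, G

t=0: vr[A=0 C=0 F=0] → run A
t=1: vr[A=256/205 C=0 D=0 F=0 G=0 H=0] → run C
t=2: vr[A=256/205 C=1 D=0 F=0 G=0 H=0] → run D
t=3: vr[A=256/205 C=1 D=1024/335 F=0 G=0 H=0] → run F
t=4: vr[A=256/205 C=1 D=1024/335 F=1 G=0 H=0] → run G
t=5: vr[A=256/205 C=1 D=1024/335 F=1 G=1024/335 H=0] → run H
t=6: vr[A=256/205 C=1 D=1024/335 F=1 G=1024/335 H=1024/1991] → run H
t=7: vr[A=256/205 C=1 D=1024/335 F=1 G=1024/335 H=2048/1991] → run C
t=8: vr[A=256/205 C=2 D=1024/335 F=1 G=1024/335 H=2048/1991] → run F
t=9: vr[A=256/205 C=2 D=1024/335 F=2 G=1024/335 H=2048/1991] → run H
t=10: vr[A=256/205 C=2 D=1024/335 F=2 G=1024/335 H=3072/1991] → run A
t=11: vr[A=512/205 C=2 D=1024/335 F=2 G=1024/335 H=3072/1991] → run H
t=12: vr[A=512/205 C=2 D=1024/335 F=2 G=1024/335] → run C
t=13: vr[A=512/205 C=3 D=1024/335 F=2 G=1024/335] → run F
t=14: vr[A=512/205 C=3 D=1024/335 F=3 G=1024/335] → run A
t=15: vr[C=3 D=1024/335 F=3 G=1024/335] → run C
t=16: vr[C=4 D=1024/335 F=3 G=1024/335] → run F
t=17: vr[C=4 D=1024/335 F=4 G=1024/335] → run D
t=18: vr[C=4 D=2048/335 F=4 G=1024/335] → run G
t=19: vr[C=4 D=2048/335 F=4 G=2048/335] → run C
t=20: vr[C=5 D=2048/335 F=4 G=2048/335] → run F
t=21: vr[C=5 D=2048/335 G=2048/335] → run C
t=22: vr[C=6 D=2048/335 G=2048/335] → run C
t=23: vr[C=7 D=2048/335 G=2048/335] → run D
t=24: vr[C=7 D=3072/335 G=2048/335] → run G
t=25: vr[C=7 D=3072/335 G=3072/335] → run C
t=26: vr[D=3072/335 G=3072/335] → run D
t=27: vr[G=3072/335] → run G
t=28: vr[G=4096/335] → run G
t=29: (idle)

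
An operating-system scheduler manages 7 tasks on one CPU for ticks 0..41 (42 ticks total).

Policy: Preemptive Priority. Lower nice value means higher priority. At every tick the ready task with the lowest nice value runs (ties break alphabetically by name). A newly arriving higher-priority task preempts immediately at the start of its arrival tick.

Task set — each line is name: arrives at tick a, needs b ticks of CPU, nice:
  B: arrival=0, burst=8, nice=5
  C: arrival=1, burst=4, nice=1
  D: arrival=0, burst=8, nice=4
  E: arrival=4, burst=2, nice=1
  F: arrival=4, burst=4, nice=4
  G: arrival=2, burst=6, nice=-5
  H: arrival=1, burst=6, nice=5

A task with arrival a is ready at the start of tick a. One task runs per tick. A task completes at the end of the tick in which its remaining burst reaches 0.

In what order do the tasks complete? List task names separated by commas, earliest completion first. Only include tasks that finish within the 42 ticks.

t=0: ready={B,D} → run D
t=1: ready={B,C,D,H} → run C
t=2: ready={B,C,D,G,H} → run G
t=3: ready={B,C,D,G,H} → run G
t=4: ready={B,C,D,E,F,G,H} → run G
t=5: ready={B,C,D,E,F,G,H} → run G
t=6: ready={B,C,D,E,F,G,H} → run G
t=7: ready={B,C,D,E,F,G,H} → run G
t=8: ready={B,C,D,E,F,H} → run C
t=9: ready={B,C,D,E,F,H} → run C
t=10: ready={B,C,D,E,F,H} → run C
t=11: ready={B,D,E,F,H} → run E
t=12: ready={B,D,E,F,H} → run E
t=13: ready={B,D,F,H} → run D
t=14: ready={B,D,F,H} → run D
t=15: ready={B,D,F,H} → run D
t=16: ready={B,D,F,H} → run D
t=17: ready={B,D,F,H} → run D
t=18: ready={B,D,F,H} → run D
t=19: ready={B,D,F,H} → run D
t=20: ready={B,F,H} → run F
t=21: ready={B,F,H} → run F
t=22: ready={B,F,H} → run F
t=23: ready={B,F,H} → run F
t=24: ready={B,H} → run B
t=25: ready={B,H} → run B
t=26: ready={B,H} → run B
t=27: ready={B,H} → run B
t=28: ready={B,H} → run B
t=29: ready={B,H} → run B
t=30: ready={B,H} → run B
t=31: ready={B,H} → run B
t=32: ready={H} → run H
t=33: ready={H} → run H
t=34: ready={H} → run H
t=35: ready={H} → run H
t=36: ready={H} → run H
t=37: ready={H} → run H
t=38: (idle)
t=39: (idle)
t=40: (idle)
t=41: (idle)

completion order = G, C, E, D, F, B, H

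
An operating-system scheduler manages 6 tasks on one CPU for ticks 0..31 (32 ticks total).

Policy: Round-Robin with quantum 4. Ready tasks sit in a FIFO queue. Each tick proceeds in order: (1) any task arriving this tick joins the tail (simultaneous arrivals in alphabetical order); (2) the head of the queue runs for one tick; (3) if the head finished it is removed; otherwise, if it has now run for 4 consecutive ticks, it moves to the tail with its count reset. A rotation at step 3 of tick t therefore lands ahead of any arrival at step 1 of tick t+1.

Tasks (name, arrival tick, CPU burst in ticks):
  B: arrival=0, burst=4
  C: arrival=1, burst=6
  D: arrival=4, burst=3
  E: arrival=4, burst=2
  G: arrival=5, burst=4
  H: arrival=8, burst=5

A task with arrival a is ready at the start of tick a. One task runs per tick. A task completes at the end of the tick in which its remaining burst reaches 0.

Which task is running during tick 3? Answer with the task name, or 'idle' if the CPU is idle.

running at tick 3 = B

t=0: queue=[B] q_used=0 → run B
t=1: queue=[B,C] q_used=1 → run B
t=2: queue=[B,C] q_used=2 → run B
t=3: queue=[B,C] q_used=3 → run B
t=4: queue=[C,D,E] q_used=0 → run C
t=5: queue=[C,D,E,G] q_used=1 → run C
t=6: queue=[C,D,E,G] q_used=2 → run C
t=7: queue=[C,D,E,G] q_used=3 → run C
t=8: queue=[D,E,G,C,H] q_used=0 → run D
t=9: queue=[D,E,G,C,H] q_used=1 → run D
t=10: queue=[D,E,G,C,H] q_used=2 → run D
t=11: queue=[E,G,C,H] q_used=0 → run E
t=12: queue=[E,G,C,H] q_used=1 → run E
t=13: queue=[G,C,H] q_used=0 → run G
t=14: queue=[G,C,H] q_used=1 → run G
t=15: queue=[G,C,H] q_used=2 → run G
t=16: queue=[G,C,H] q_used=3 → run G
t=17: queue=[C,H] q_used=0 → run C
t=18: queue=[C,H] q_used=1 → run C
t=19: queue=[H] q_used=0 → run H
t=20: queue=[H] q_used=1 → run H
t=21: queue=[H] q_used=2 → run H
t=22: queue=[H] q_used=3 → run H
t=23: queue=[H] q_used=0 → run H
t=24: (idle)
t=25: (idle)
t=26: (idle)
t=27: (idle)
t=28: (idle)
t=29: (idle)
t=30: (idle)
t=31: (idle)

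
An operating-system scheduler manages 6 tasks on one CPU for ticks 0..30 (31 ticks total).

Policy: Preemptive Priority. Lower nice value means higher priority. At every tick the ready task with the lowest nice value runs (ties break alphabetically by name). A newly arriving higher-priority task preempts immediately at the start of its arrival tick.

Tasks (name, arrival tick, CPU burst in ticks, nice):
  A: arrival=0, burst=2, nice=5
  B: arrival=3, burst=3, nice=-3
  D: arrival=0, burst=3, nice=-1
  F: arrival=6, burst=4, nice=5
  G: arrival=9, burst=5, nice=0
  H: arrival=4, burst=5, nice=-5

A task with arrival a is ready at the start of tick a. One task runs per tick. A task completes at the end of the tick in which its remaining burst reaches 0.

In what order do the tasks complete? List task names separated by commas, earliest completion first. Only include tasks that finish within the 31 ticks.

completion order = D, H, B, G, A, F

t=0: ready={A,D} → run D
t=1: ready={A,D} → run D
t=2: ready={A,D} → run D
t=3: ready={A,B} → run B
t=4: ready={A,B,H} → run H
t=5: ready={A,B,H} → run H
t=6: ready={A,B,F,H} → run H
t=7: ready={A,B,F,H} → run H
t=8: ready={A,B,F,H} → run H
t=9: ready={A,B,F,G} → run B
t=10: ready={A,B,F,G} → run B
t=11: ready={A,F,G} → run G
t=12: ready={A,F,G} → run G
t=13: ready={A,F,G} → run G
t=14: ready={A,F,G} → run G
t=15: ready={A,F,G} → run G
t=16: ready={A,F} → run A
t=17: ready={A,F} → run A
t=18: ready={F} → run F
t=19: ready={F} → run F
t=20: ready={F} → run F
t=21: ready={F} → run F
t=22: (idle)
t=23: (idle)
t=24: (idle)
t=25: (idle)
t=26: (idle)
t=27: (idle)
t=28: (idle)
t=29: (idle)
t=30: (idle)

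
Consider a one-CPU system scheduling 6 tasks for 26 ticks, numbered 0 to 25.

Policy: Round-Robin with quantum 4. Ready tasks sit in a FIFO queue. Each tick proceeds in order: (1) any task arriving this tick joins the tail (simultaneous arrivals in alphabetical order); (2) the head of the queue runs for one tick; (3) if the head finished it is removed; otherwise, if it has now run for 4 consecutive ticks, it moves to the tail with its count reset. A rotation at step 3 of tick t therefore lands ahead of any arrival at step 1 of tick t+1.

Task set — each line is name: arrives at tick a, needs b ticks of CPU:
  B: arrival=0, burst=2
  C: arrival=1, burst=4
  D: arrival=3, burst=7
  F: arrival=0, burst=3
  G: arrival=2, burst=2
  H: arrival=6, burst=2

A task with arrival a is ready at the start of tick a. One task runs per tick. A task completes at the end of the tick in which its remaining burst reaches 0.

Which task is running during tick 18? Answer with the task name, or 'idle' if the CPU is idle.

running at tick 18 = D

t=0: queue=[B,F] q_used=0 → run B
t=1: queue=[B,F,C] q_used=1 → run B
t=2: queue=[F,C,G] q_used=0 → run F
t=3: queue=[F,C,G,D] q_used=1 → run F
t=4: queue=[F,C,G,D] q_used=2 → run F
t=5: queue=[C,G,D] q_used=0 → run C
t=6: queue=[C,G,D,H] q_used=1 → run C
t=7: queue=[C,G,D,H] q_used=2 → run C
t=8: queue=[C,G,D,H] q_used=3 → run C
t=9: queue=[G,D,H] q_used=0 → run G
t=10: queue=[G,D,H] q_used=1 → run G
t=11: queue=[D,H] q_used=0 → run D
t=12: queue=[D,H] q_used=1 → run D
t=13: queue=[D,H] q_used=2 → run D
t=14: queue=[D,H] q_used=3 → run D
t=15: queue=[H,D] q_used=0 → run H
t=16: queue=[H,D] q_used=1 → run H
t=17: queue=[D] q_used=0 → run D
t=18: queue=[D] q_used=1 → run D
t=19: queue=[D] q_used=2 → run D
t=20: (idle)
t=21: (idle)
t=22: (idle)
t=23: (idle)
t=24: (idle)
t=25: (idle)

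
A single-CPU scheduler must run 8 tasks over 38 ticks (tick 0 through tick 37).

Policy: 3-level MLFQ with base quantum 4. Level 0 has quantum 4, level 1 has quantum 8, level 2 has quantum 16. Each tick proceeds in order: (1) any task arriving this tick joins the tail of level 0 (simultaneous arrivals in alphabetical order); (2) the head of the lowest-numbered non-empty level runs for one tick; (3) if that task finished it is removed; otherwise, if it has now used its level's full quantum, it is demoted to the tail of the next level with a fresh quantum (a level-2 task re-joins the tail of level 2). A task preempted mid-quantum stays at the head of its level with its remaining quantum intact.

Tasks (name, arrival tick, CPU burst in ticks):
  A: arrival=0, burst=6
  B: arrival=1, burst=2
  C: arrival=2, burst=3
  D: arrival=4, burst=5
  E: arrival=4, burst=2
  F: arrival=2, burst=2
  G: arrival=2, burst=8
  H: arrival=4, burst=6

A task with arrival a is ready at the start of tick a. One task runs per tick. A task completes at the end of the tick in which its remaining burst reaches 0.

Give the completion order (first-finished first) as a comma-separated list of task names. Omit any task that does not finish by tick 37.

t=0: L0/L1/L2 = A/-/- → run A
t=1: L0/L1/L2 = AB/-/- → run A
t=2: L0/L1/L2 = ABCFG/-/- → run A
t=3: L0/L1/L2 = ABCFG/-/- → run A
t=4: L0/L1/L2 = BCFGDEH/A/- → run B
t=5: L0/L1/L2 = BCFGDEH/A/- → run B
t=6: L0/L1/L2 = CFGDEH/A/- → run C
t=7: L0/L1/L2 = CFGDEH/A/- → run C
t=8: L0/L1/L2 = CFGDEH/A/- → run C
t=9: L0/L1/L2 = FGDEH/A/- → run F
t=10: L0/L1/L2 = FGDEH/A/- → run F
t=11: L0/L1/L2 = GDEH/A/- → run G
t=12: L0/L1/L2 = GDEH/A/- → run G
t=13: L0/L1/L2 = GDEH/A/- → run G
t=14: L0/L1/L2 = GDEH/A/- → run G
t=15: L0/L1/L2 = DEH/AG/- → run D
t=16: L0/L1/L2 = DEH/AG/- → run D
t=17: L0/L1/L2 = DEH/AG/- → run D
t=18: L0/L1/L2 = DEH/AG/- → run D
t=19: L0/L1/L2 = EH/AGD/- → run E
t=20: L0/L1/L2 = EH/AGD/- → run E
t=21: L0/L1/L2 = H/AGD/- → run H
t=22: L0/L1/L2 = H/AGD/- → run H
t=23: L0/L1/L2 = H/AGD/- → run H
t=24: L0/L1/L2 = H/AGD/- → run H
t=25: L0/L1/L2 = -/AGDH/- → run A
t=26: L0/L1/L2 = -/AGDH/- → run A
t=27: L0/L1/L2 = -/GDH/- → run G
t=28: L0/L1/L2 = -/GDH/- → run G
t=29: L0/L1/L2 = -/GDH/- → run G
t=30: L0/L1/L2 = -/GDH/- → run G
t=31: L0/L1/L2 = -/DH/- → run D
t=32: L0/L1/L2 = -/H/- → run H
t=33: L0/L1/L2 = -/H/- → run H
t=34: (idle)
t=35: (idle)
t=36: (idle)
t=37: (idle)

completion order = B, C, F, E, A, G, D, H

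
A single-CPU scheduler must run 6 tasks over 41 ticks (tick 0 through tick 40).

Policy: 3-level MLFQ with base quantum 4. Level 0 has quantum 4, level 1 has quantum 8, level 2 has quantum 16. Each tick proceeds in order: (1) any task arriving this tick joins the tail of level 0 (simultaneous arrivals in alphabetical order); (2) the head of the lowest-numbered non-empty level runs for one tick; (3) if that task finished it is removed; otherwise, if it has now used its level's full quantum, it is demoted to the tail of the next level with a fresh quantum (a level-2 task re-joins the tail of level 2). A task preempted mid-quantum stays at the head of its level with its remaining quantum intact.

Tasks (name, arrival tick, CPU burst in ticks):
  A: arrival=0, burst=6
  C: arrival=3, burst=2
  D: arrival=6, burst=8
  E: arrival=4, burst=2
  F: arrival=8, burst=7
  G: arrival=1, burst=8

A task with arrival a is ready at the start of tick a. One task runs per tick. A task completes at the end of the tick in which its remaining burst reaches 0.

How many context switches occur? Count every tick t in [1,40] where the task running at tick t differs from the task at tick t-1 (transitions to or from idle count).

context switches = 10

t=0: L0/L1/L2 = A/-/- → run A
t=1: L0/L1/L2 = AG/-/- → run A
t=2: L0/L1/L2 = AG/-/- → run A
t=3: L0/L1/L2 = AGC/-/- → run A
t=4: L0/L1/L2 = GCE/A/- → run G
t=5: L0/L1/L2 = GCE/A/- → run G
t=6: L0/L1/L2 = GCED/A/- → run G
t=7: L0/L1/L2 = GCED/A/- → run G
t=8: L0/L1/L2 = CEDF/AG/- → run C
t=9: L0/L1/L2 = CEDF/AG/- → run C
t=10: L0/L1/L2 = EDF/AG/- → run E
t=11: L0/L1/L2 = EDF/AG/- → run E
t=12: L0/L1/L2 = DF/AG/- → run D
t=13: L0/L1/L2 = DF/AG/- → run D
t=14: L0/L1/L2 = DF/AG/- → run D
t=15: L0/L1/L2 = DF/AG/- → run D
t=16: L0/L1/L2 = F/AGD/- → run F
t=17: L0/L1/L2 = F/AGD/- → run F
t=18: L0/L1/L2 = F/AGD/- → run F
t=19: L0/L1/L2 = F/AGD/- → run F
t=20: L0/L1/L2 = -/AGDF/- → run A
t=21: L0/L1/L2 = -/AGDF/- → run A
t=22: L0/L1/L2 = -/GDF/- → run G
t=23: L0/L1/L2 = -/GDF/- → run G
t=24: L0/L1/L2 = -/GDF/- → run G
t=25: L0/L1/L2 = -/GDF/- → run G
t=26: L0/L1/L2 = -/DF/- → run D
t=27: L0/L1/L2 = -/DF/- → run D
t=28: L0/L1/L2 = -/DF/- → run D
t=29: L0/L1/L2 = -/DF/- → run D
t=30: L0/L1/L2 = -/F/- → run F
t=31: L0/L1/L2 = -/F/- → run F
t=32: L0/L1/L2 = -/F/- → run F
t=33: (idle)
t=34: (idle)
t=35: (idle)
t=36: (idle)
t=37: (idle)
t=38: (idle)
t=39: (idle)
t=40: (idle)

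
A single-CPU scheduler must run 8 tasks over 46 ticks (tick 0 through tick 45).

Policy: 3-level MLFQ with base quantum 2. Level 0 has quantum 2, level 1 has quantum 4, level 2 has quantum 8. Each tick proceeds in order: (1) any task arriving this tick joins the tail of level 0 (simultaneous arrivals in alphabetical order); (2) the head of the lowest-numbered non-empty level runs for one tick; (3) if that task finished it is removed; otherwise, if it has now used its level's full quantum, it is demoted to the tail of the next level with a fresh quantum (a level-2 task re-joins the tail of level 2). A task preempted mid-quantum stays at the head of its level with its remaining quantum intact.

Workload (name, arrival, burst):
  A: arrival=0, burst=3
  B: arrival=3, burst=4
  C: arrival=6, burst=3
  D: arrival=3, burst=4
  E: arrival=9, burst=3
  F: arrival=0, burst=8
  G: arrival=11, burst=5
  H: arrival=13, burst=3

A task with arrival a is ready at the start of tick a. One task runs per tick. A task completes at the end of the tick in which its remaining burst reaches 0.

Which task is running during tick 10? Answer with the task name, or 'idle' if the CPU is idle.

running at tick 10 = E

t=0: L0/L1/L2 = AF/-/- → run A
t=1: L0/L1/L2 = AF/-/- → run A
t=2: L0/L1/L2 = F/A/- → run F
t=3: L0/L1/L2 = FBD/A/- → run F
t=4: L0/L1/L2 = BD/AF/- → run B
t=5: L0/L1/L2 = BD/AF/- → run B
t=6: L0/L1/L2 = DC/AFB/- → run D
t=7: L0/L1/L2 = DC/AFB/- → run D
t=8: L0/L1/L2 = C/AFBD/- → run C
t=9: L0/L1/L2 = CE/AFBD/- → run C
t=10: L0/L1/L2 = E/AFBDC/- → run E
t=11: L0/L1/L2 = EG/AFBDC/- → run E
t=12: L0/L1/L2 = G/AFBDCE/- → run G
t=13: L0/L1/L2 = GH/AFBDCE/- → run G
t=14: L0/L1/L2 = H/AFBDCEG/- → run H
t=15: L0/L1/L2 = H/AFBDCEG/- → run H
t=16: L0/L1/L2 = -/AFBDCEGH/- → run A
t=17: L0/L1/L2 = -/FBDCEGH/- → run F
t=18: L0/L1/L2 = -/FBDCEGH/- → run F
t=19: L0/L1/L2 = -/FBDCEGH/- → run F
t=20: L0/L1/L2 = -/FBDCEGH/- → run F
t=21: L0/L1/L2 = -/BDCEGH/F → run B
t=22: L0/L1/L2 = -/BDCEGH/F → run B
t=23: L0/L1/L2 = -/DCEGH/F → run D
t=24: L0/L1/L2 = -/DCEGH/F → run D
t=25: L0/L1/L2 = -/CEGH/F → run C
t=26: L0/L1/L2 = -/EGH/F → run E
t=27: L0/L1/L2 = -/GH/F → run G
t=28: L0/L1/L2 = -/GH/F → run G
t=29: L0/L1/L2 = -/GH/F → run G
t=30: L0/L1/L2 = -/H/F → run H
t=31: L0/L1/L2 = -/-/F → run F
t=32: L0/L1/L2 = -/-/F → run F
t=33: (idle)
t=34: (idle)
t=35: (idle)
t=36: (idle)
t=37: (idle)
t=38: (idle)
t=39: (idle)
t=40: (idle)
t=41: (idle)
t=42: (idle)
t=43: (idle)
t=44: (idle)
t=45: (idle)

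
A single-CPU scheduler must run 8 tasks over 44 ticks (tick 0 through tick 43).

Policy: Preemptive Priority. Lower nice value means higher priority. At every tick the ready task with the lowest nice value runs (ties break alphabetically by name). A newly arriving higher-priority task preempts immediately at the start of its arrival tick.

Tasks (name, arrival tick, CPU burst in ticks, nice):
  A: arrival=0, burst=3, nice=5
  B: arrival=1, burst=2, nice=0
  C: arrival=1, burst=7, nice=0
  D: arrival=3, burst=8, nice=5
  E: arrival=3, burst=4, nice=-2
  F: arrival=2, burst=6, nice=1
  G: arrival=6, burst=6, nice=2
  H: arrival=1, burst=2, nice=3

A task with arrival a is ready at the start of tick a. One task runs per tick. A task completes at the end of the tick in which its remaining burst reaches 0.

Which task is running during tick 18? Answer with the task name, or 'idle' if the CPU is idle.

running at tick 18 = F

t=0: ready={A} → run A
t=1: ready={A,B,C,H} → run B
t=2: ready={A,B,C,F,H} → run B
t=3: ready={A,C,D,E,F,H} → run E
t=4: ready={A,C,D,E,F,H} → run E
t=5: ready={A,C,D,E,F,H} → run E
t=6: ready={A,C,D,E,F,G,H} → run E
t=7: ready={A,C,D,F,G,H} → run C
t=8: ready={A,C,D,F,G,H} → run C
t=9: ready={A,C,D,F,G,H} → run C
t=10: ready={A,C,D,F,G,H} → run C
t=11: ready={A,C,D,F,G,H} → run C
t=12: ready={A,C,D,F,G,H} → run C
t=13: ready={A,C,D,F,G,H} → run C
t=14: ready={A,D,F,G,H} → run F
t=15: ready={A,D,F,G,H} → run F
t=16: ready={A,D,F,G,H} → run F
t=17: ready={A,D,F,G,H} → run F
t=18: ready={A,D,F,G,H} → run F
t=19: ready={A,D,F,G,H} → run F
t=20: ready={A,D,G,H} → run G
t=21: ready={A,D,G,H} → run G
t=22: ready={A,D,G,H} → run G
t=23: ready={A,D,G,H} → run G
t=24: ready={A,D,G,H} → run G
t=25: ready={A,D,G,H} → run G
t=26: ready={A,D,H} → run H
t=27: ready={A,D,H} → run H
t=28: ready={A,D} → run A
t=29: ready={A,D} → run A
t=30: ready={D} → run D
t=31: ready={D} → run D
t=32: ready={D} → run D
t=33: ready={D} → run D
t=34: ready={D} → run D
t=35: ready={D} → run D
t=36: ready={D} → run D
t=37: ready={D} → run D
t=38: (idle)
t=39: (idle)
t=40: (idle)
t=41: (idle)
t=42: (idle)
t=43: (idle)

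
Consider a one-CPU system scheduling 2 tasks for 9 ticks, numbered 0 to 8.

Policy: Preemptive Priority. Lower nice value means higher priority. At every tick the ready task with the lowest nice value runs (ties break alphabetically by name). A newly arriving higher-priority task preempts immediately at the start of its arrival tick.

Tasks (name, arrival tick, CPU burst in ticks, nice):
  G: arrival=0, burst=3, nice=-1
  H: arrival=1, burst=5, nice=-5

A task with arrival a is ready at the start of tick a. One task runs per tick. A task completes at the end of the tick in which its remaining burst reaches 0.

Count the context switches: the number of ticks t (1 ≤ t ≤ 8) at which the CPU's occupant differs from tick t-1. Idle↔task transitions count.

t=0: ready={G} → run G
t=1: ready={G,H} → run H
t=2: ready={G,H} → run H
t=3: ready={G,H} → run H
t=4: ready={G,H} → run H
t=5: ready={G,H} → run H
t=6: ready={G} → run G
t=7: ready={G} → run G
t=8: (idle)

context switches = 3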